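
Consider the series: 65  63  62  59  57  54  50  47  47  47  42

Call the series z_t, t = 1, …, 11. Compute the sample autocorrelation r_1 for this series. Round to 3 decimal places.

Mean z̄ = (65 + 63 + 62 + 59 + 57 + 54 + 50 + 47 + 47 + 47 + 42)/11 = 53.9091
Numerator Σ_{t=1}^{10}(z_t−z̄)(z_{t+1}−z̄) = 435.9917
Denominator Σ(z_t−z̄)² = 606.9091
r_1 = 435.9917 / 606.9091 = 0.718

0.718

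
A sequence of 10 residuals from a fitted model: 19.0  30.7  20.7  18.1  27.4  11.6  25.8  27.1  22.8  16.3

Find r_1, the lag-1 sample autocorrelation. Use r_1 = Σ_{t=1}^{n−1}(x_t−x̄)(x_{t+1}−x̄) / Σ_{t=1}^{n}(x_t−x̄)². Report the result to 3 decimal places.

-0.415

Mean x̄ = (19.0 + 30.7 + 20.7 + 18.1 + 27.4 + 11.6 + 25.8 + 27.1 + 22.8 + 16.3)/10 = 21.9500
Numerator Σ_{t=1}^{9}(x_t−x̄)(x_{t+1}−x̄) = -129.7725
Denominator Σ(x_t−x̄)² = 312.4650
r_1 = -129.7725 / 312.4650 = -0.415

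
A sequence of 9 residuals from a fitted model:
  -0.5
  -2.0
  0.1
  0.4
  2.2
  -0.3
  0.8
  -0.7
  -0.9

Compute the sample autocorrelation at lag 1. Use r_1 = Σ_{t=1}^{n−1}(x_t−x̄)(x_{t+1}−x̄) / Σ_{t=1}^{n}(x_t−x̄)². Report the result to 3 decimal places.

Mean x̄ = (-0.5 − 2.0 + 0.1 + 0.4 + 2.2 − 0.3 + 0.8 − 0.7 − 0.9)/9 = -0.1000
Numerator Σ_{t=1}^{8}(x_t−x̄)(x_{t+1}−x̄) = 0.9300
Denominator Σ(x_t−x̄)² = 11.2000
r_1 = 0.9300 / 11.2000 = 0.083

0.083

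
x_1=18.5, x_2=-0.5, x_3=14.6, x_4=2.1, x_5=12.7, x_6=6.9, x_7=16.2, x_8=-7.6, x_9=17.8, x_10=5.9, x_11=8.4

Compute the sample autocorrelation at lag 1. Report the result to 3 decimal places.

-0.762

Mean x̄ = (18.5 − 0.5 + 14.6 + 2.1 + 12.7 + 6.9 + 16.2 − 7.6 + 17.8 + 5.9 + 8.4)/11 = 8.6364
Numerator Σ_{t=1}^{10}(x_t−x̄)(x_{t+1}−x̄) = -526.3531
Denominator Σ(x_t−x̄)² = 690.9255
r_1 = -526.3531 / 690.9255 = -0.762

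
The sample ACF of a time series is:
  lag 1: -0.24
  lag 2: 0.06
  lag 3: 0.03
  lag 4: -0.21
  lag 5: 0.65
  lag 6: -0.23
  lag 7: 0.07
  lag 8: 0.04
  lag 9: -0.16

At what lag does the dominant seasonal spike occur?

The largest autocorrelation is r_5 = 0.65; the remaining lags stay at or below 0.07.
The dominant spike at lag 5 indicates a seasonal period of 5.

5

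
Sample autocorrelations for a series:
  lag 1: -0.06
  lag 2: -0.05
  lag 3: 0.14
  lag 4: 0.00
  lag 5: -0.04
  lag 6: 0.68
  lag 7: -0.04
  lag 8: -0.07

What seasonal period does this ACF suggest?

6

The largest autocorrelation is r_6 = 0.68; the remaining lags stay at or below 0.14.
The dominant spike at lag 6 indicates a seasonal period of 6.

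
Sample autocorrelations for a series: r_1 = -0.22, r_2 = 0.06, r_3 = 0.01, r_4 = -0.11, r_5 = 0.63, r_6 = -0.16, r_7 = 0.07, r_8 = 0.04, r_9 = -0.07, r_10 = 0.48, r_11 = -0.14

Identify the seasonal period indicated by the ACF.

The largest autocorrelation is r_5 = 0.63, with a weaker echo at lag 10 (0.48); the remaining lags stay at or below 0.07.
The dominant spike at lag 5 indicates a seasonal period of 5.

5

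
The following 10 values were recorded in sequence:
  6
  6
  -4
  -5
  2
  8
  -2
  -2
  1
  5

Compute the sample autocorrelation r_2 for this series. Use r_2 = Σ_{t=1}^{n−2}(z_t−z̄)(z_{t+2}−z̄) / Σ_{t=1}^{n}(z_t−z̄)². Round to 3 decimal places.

-0.696

Mean z̄ = (6 + 6 − 4 − 5 + 2 + 8 − 2 − 2 + 1 + 5)/10 = 1.5000
Numerator Σ_{t=1}^{8}(z_t−z̄)(z_{t+2}−z̄) = -134.0000
Denominator Σ(z_t−z̄)² = 192.5000
r_2 = -134.0000 / 192.5000 = -0.696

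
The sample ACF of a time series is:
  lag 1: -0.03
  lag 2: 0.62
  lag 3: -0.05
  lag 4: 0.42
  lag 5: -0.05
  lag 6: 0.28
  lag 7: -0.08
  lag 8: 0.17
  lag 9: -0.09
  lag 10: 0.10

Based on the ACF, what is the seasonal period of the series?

2

The largest autocorrelation is r_2 = 0.62, with weaker echoes at lags 4 (0.42), 6 (0.28) and 8 (0.17); the remaining lags stay at or below 0.10.
The dominant spike at lag 2 indicates a seasonal period of 2.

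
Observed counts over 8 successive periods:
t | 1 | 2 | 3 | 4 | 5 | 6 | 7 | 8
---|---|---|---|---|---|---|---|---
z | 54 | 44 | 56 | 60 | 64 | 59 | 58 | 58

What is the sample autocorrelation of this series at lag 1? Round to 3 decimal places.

0.358

Mean z̄ = (54 + 44 + 56 + 60 + 64 + 59 + 58 + 58)/8 = 56.6250
Deviations from mean: -2.6250, -12.6250, -0.6250, 3.3750, 7.3750, 2.3750, 1.3750, 1.3750
Σ(z_t−z̄)(z_{t+1}−z̄) = (33.1406) + (7.8906) + (-2.1094) + (24.8906) + (17.5156) + (3.2656) + (1.8906) = 86.4844
Denominator Σ(z_t−z̄)² = 241.8750
r_1 = 86.4844 / 241.8750 = 0.358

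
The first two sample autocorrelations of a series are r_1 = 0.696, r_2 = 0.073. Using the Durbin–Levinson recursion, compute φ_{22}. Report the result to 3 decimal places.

-0.798

φ_{22} = (r_2 − r_1²) / (1 − r_1²)
r_1² = (0.696)² = 0.484416
Numerator = 0.073 − 0.4844 = -0.4114; denominator = 1 − 0.4844 = 0.5156
φ_{22} = -0.4114 / 0.5156 = -0.798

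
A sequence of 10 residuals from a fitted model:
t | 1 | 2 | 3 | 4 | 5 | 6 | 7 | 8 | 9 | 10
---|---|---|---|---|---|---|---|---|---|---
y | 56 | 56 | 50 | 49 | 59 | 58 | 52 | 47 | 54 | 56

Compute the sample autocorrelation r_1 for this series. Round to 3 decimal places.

Mean ȳ = (56 + 56 + 50 + 49 + 59 + 58 + 52 + 47 + 54 + 56)/10 = 53.7000
Numerator Σ_{t=1}^{9}(y_t−ȳ)(y_{t+1}−ȳ) = 14.8100
Denominator Σ(y_t−ȳ)² = 146.1000
r_1 = 14.8100 / 146.1000 = 0.101

0.101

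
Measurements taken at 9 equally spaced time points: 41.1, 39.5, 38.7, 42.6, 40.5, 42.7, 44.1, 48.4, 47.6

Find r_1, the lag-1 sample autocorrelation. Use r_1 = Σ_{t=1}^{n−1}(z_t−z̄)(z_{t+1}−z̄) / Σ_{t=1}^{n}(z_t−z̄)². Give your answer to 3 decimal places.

0.594

Mean z̄ = (41.1 + 39.5 + 38.7 + 42.6 + 40.5 + 42.7 + 44.1 + 48.4 + 47.6)/9 = 42.8000
Numerator Σ_{t=1}^{8}(z_t−z̄)(z_{t+1}−z̄) = 54.6800
Denominator Σ(z_t−z̄)² = 92.0200
r_1 = 54.6800 / 92.0200 = 0.594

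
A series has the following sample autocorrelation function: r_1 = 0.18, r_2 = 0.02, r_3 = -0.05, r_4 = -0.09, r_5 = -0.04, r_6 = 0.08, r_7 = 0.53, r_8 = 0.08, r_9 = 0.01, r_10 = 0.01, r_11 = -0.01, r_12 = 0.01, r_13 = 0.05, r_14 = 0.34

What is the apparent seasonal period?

The largest autocorrelation is r_7 = 0.53, with a weaker echo at lag 14 (0.34); the remaining lags stay at or below 0.18.
The dominant spike at lag 7 indicates a seasonal period of 7.

7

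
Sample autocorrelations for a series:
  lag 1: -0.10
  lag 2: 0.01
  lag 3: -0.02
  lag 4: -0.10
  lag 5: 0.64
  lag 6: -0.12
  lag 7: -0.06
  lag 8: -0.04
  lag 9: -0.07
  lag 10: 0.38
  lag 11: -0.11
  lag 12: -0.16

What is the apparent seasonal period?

5

The largest autocorrelation is r_5 = 0.64, with a weaker echo at lag 10 (0.38); the remaining lags stay at or below 0.01.
The dominant spike at lag 5 indicates a seasonal period of 5.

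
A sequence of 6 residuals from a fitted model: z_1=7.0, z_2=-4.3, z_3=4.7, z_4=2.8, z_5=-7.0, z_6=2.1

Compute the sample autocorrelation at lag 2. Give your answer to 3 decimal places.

Mean z̄ = (7.0 − 4.3 + 4.7 + 2.8 − 7.0 + 2.1)/6 = 0.8833
Deviations from mean: 6.1167, -5.1833, 3.8167, 1.9167, -7.8833, 1.2167
Numerator Σ_{t=1}^{4}(z_t−z̄)(z_{t+2}−z̄) = -14.3456
Denominator Σ(z_t−z̄)² = 146.1483
r_2 = -14.3456 / 146.1483 = -0.098

-0.098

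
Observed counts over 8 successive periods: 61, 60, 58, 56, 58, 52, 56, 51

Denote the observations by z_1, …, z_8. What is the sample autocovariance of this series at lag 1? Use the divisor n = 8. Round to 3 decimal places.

Mean z̄ = (61 + 60 + 58 + 56 + 58 + 52 + 56 + 51)/8 = 56.5000
Deviations: 4.5000, 3.5000, 1.5000, -0.5000, 1.5000, -4.5000, -0.5000, -5.5000
Σ_{t=1}^{7}(z_t−z̄)(z_{t+1}−z̄) = 17.7500
γ_1 = 17.7500 / 8 = 2.219

2.219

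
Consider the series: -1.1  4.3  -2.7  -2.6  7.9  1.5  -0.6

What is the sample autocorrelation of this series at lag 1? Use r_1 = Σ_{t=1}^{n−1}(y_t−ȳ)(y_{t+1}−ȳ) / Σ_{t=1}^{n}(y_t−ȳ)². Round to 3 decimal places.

Mean ȳ = (-1.1 + 4.3 − 2.7 − 2.6 + 7.9 + 1.5 − 0.6)/7 = 0.9571
Σ(y_t−ȳ)(y_{t+1}−ȳ) = (-6.8767) + (-12.2253) + (13.0090) + (-24.6967) + (3.7690) + (-0.8453) = -27.8661
Denominator Σ(y_t−ȳ)² = 92.3571
r_1 = -27.8661 / 92.3571 = -0.302

-0.302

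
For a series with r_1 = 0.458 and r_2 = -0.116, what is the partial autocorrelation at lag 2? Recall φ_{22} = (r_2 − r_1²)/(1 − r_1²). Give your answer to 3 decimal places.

φ_{22} = (r_2 − r_1²) / (1 − r_1²)
r_1² = (0.458)² = 0.209764
Numerator = -0.116 − 0.2098 = -0.3258; denominator = 1 − 0.2098 = 0.7902
φ_{22} = -0.3258 / 0.7902 = -0.412

-0.412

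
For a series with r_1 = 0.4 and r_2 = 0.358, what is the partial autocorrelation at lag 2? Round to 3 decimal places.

0.236

φ_{22} = (r_2 − r_1²) / (1 − r_1²)
r_1² = (0.4)² = 0.16
Numerator = 0.358 − 0.1600 = 0.1980; denominator = 1 − 0.1600 = 0.8400
φ_{22} = 0.1980 / 0.8400 = 0.236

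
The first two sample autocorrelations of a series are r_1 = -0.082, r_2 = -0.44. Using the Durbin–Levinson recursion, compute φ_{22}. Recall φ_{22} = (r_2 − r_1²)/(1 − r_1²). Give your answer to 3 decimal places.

φ_{22} = (r_2 − r_1²) / (1 − r_1²)
r_1² = (-0.082)² = 0.006724
Numerator = -0.44 − 0.0067 = -0.4467; denominator = 1 − 0.0067 = 0.9933
φ_{22} = -0.4467 / 0.9933 = -0.450

-0.450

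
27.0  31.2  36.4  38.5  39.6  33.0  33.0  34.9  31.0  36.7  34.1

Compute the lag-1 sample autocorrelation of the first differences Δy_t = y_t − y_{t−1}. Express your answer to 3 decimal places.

-0.143

First differences Δy: 4.2, 5.2, 2.1, 1.1, -6.6, 0.0, 1.9, -3.9, 5.7, -2.6
Mean of differences = 0.7100
Numerator Σ(Δy_t−Δȳ)(Δy_{t+1}−Δȳ) = -21.0591
Denominator Σ(Δy_t−Δȳ)² = 146.8890
r_1(Δy) = -21.0591 / 146.8890 = -0.143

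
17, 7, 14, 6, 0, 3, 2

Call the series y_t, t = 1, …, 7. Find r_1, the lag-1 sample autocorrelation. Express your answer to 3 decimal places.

Mean ȳ = (17 + 7 + 14 + 6 + 0 + 3 + 2)/7 = 7.0000
Σ(y_t−ȳ)(y_{t+1}−ȳ) = (0.0000) + (0.0000) + (-7.0000) + (7.0000) + (28.0000) + (20.0000) = 48.0000
Denominator Σ(y_t−ȳ)² = 240.0000
r_1 = 48.0000 / 240.0000 = 0.200

0.200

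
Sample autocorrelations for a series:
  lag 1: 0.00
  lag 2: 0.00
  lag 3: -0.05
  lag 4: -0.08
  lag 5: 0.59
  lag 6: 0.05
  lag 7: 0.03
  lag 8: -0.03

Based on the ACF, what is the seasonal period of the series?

The largest autocorrelation is r_5 = 0.59; the remaining lags stay at or below 0.05.
The dominant spike at lag 5 indicates a seasonal period of 5.

5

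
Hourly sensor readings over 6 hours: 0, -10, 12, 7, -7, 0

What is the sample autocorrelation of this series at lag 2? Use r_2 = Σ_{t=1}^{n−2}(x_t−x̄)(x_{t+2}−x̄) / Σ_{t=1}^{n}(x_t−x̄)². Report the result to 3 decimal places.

-0.470

Mean x̄ = (0 − 10 + 12 + 7 − 7 + 0)/6 = 0.3333
Σ(x_t−x̄)(x_{t+2}−x̄) = (-3.8889) + (-68.8889) + (-85.5556) + (-2.2222) = -160.5556
Denominator Σ(x_t−x̄)² = 341.3333
r_2 = -160.5556 / 341.3333 = -0.470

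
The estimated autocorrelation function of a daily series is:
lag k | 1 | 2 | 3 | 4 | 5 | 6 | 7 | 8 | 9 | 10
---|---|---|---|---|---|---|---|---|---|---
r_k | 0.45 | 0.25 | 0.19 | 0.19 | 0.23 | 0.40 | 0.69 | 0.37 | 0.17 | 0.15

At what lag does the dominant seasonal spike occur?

7

The largest autocorrelation is r_7 = 0.69; the remaining lags stay at or below 0.45. The elevated value at lag 1 (0.45), dropping to 0.25 at lag 2, reflects decaying short-term dependence rather than seasonality.
The dominant spike at lag 7 indicates a seasonal period of 7.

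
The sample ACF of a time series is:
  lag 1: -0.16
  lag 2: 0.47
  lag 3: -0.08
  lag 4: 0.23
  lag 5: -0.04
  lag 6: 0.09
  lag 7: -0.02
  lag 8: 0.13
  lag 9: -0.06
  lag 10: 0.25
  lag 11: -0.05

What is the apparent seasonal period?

The largest autocorrelation is r_2 = 0.47, with weaker echoes at lags 4 (0.23) and 10 (0.25); the remaining lags stay at or below 0.13.
The dominant spike at lag 2 indicates a seasonal period of 2.

2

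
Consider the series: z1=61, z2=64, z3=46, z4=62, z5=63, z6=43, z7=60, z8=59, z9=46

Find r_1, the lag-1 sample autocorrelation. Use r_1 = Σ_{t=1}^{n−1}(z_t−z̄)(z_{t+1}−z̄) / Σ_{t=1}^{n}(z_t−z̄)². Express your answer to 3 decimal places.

Mean z̄ = (61 + 64 + 46 + 62 + 63 + 43 + 60 + 59 + 46)/9 = 56.0000
Numerator Σ_{t=1}^{8}(z_t−z̄)(z_{t+1}−z̄) = -219.0000
Denominator Σ(z_t−z̄)² = 568.0000
r_1 = -219.0000 / 568.0000 = -0.386

-0.386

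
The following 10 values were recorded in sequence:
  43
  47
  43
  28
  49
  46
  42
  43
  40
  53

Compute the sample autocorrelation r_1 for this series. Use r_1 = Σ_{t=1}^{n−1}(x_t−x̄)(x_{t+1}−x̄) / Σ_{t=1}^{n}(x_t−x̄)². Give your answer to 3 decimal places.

Mean x̄ = (43 + 47 + 43 + 28 + 49 + 46 + 42 + 43 + 40 + 53)/10 = 43.4000
Numerator Σ_{t=1}^{9}(x_t−x̄)(x_{t+1}−x̄) = -102.7600
Denominator Σ(x_t−x̄)² = 394.4000
r_1 = -102.7600 / 394.4000 = -0.261

-0.261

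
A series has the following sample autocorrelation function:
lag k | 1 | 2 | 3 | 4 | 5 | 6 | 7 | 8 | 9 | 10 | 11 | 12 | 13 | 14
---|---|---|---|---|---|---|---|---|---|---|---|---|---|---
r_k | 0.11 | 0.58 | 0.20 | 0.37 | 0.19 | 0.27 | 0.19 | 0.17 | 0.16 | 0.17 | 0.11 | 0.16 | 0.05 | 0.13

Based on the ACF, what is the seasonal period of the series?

2

The largest autocorrelation is r_2 = 0.58, with weaker echoes at lags 4 (0.37) and 6 (0.27); the remaining lags stay at or below 0.20.
The dominant spike at lag 2 indicates a seasonal period of 2.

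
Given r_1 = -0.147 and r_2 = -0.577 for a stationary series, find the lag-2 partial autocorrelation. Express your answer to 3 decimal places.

-0.612

φ_{22} = (r_2 − r_1²) / (1 − r_1²)
r_1² = (-0.147)² = 0.021609
Numerator = -0.577 − 0.0216 = -0.5986; denominator = 1 − 0.0216 = 0.9784
φ_{22} = -0.5986 / 0.9784 = -0.612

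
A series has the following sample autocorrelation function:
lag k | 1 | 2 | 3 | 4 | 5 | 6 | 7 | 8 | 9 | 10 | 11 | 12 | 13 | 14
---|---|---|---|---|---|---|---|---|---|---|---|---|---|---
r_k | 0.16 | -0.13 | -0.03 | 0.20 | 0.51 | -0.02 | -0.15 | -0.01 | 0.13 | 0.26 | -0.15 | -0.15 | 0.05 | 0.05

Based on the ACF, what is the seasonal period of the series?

The largest autocorrelation is r_5 = 0.51, with a weaker echo at lag 10 (0.26); the remaining lags stay at or below 0.20.
The dominant spike at lag 5 indicates a seasonal period of 5.

5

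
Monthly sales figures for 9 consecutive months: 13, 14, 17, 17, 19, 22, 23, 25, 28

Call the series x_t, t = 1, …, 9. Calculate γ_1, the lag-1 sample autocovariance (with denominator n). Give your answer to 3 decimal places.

14.476

Mean x̄ = (13 + 14 + 17 + 17 + 19 + 22 + 23 + 25 + 28)/9 = 19.7778
Σ_{t=1}^{8}(x_t−x̄)(x_{t+1}−x̄) = 130.2840
γ_1 = 130.2840 / 9 = 14.476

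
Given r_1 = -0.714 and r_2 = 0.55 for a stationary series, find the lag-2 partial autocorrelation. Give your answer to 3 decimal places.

0.082

φ_{22} = (r_2 − r_1²) / (1 − r_1²)
r_1² = (-0.714)² = 0.509796
Numerator = 0.55 − 0.5098 = 0.0402; denominator = 1 − 0.5098 = 0.4902
φ_{22} = 0.0402 / 0.4902 = 0.082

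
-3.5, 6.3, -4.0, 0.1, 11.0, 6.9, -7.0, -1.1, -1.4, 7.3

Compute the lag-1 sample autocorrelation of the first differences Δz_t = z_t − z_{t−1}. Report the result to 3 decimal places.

First differences Δz: 9.8, -10.3, 4.1, 10.9, -4.1, -13.9, 5.9, -0.3, 8.7
Mean of differences = 1.2000
Numerator Σ(Δz_t−Δz̄)(Δz_{t+1}−Δz̄) = -164.7700
Denominator Σ(Δz_t−Δz̄)² = 645.4000
r_1(Δz) = -164.7700 / 645.4000 = -0.255

-0.255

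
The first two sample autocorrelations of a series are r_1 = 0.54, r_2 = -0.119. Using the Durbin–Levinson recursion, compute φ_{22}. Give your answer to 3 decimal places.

φ_{22} = (r_2 − r_1²) / (1 − r_1²)
r_1² = (0.54)² = 0.2916
Numerator = -0.119 − 0.2916 = -0.4106; denominator = 1 − 0.2916 = 0.7084
φ_{22} = -0.4106 / 0.7084 = -0.580

-0.580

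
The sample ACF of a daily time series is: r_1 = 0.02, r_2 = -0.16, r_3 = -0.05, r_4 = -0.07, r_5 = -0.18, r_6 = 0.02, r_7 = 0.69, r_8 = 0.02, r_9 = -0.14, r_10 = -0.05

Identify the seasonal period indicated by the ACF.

7

The largest autocorrelation is r_7 = 0.69; the remaining lags stay at or below 0.02.
The dominant spike at lag 7 indicates a seasonal period of 7.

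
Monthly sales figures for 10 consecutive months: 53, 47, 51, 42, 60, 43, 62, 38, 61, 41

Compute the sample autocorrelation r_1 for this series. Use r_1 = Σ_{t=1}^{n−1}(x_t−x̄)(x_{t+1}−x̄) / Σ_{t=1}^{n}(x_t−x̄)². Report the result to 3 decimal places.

Mean x̄ = (53 + 47 + 51 + 42 + 60 + 43 + 62 + 38 + 61 + 41)/10 = 49.8000
Numerator Σ_{t=1}^{9}(x_t−x̄)(x_{t+1}−x̄) = -628.2400
Denominator Σ(x_t−x̄)² = 721.6000
r_1 = -628.2400 / 721.6000 = -0.871

-0.871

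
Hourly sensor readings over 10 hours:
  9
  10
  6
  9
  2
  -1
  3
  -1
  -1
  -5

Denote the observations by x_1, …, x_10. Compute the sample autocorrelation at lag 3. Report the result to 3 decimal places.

0.152

Mean x̄ = (9 + 10 + 6 + 9 + 2 − 1 + 3 − 1 − 1 − 5)/10 = 3.1000
Σ(x_t−x̄)(x_{t+3}−x̄) = (34.8100) + (-7.5900) + (-11.8900) + (-0.5900) + (4.5100) + (16.8100) + (0.8100) = 36.8700
Denominator Σ(x_t−x̄)² = 242.9000
r_3 = 36.8700 / 242.9000 = 0.152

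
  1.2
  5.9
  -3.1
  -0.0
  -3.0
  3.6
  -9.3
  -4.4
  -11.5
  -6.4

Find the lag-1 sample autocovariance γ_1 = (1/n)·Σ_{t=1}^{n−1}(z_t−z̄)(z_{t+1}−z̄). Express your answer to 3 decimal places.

Mean z̄ = (1.2 + 5.9 − 3.1 − 0.0 − 3.0 + 3.6 − 9.3 − 4.4 − 11.5 − 6.4)/10 = -2.7000
Σ_{t=1}^{9}(z_t−z̄)(z_{t+1}−z̄) = 43.4800
γ_1 = 43.4800 / 10 = 4.348

4.348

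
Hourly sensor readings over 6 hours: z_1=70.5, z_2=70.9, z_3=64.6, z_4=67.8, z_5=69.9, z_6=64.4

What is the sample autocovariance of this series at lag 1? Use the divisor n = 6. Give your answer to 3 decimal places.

-1.528

Mean z̄ = (70.5 + 70.9 + 64.6 + 67.8 + 69.9 + 64.4)/6 = 68.0167
Deviations: 2.4833, 2.8833, -3.4167, -0.2167, 1.8833, -3.6167
Σ_{t=1}^{5}(z_t−z̄)(z_{t+1}−z̄) = -9.1703
γ_1 = -9.1703 / 6 = -1.528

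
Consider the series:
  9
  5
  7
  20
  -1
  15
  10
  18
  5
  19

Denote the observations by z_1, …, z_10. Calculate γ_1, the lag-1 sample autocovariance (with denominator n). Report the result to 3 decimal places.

Mean z̄ = (9 + 5 + 7 + 20 − 1 + 15 + 10 + 18 + 5 + 19)/10 = 10.7000
Σ_{t=1}^{9}(z_t−z̄)(z_{t+1}−z̄) = -259.7900
γ_1 = -259.7900 / 10 = -25.979

-25.979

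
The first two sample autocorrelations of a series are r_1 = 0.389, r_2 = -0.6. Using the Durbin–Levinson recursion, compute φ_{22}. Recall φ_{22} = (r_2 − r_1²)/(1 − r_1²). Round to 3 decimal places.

φ_{22} = (r_2 − r_1²) / (1 − r_1²)
r_1² = (0.389)² = 0.151321
Numerator = -0.6 − 0.1513 = -0.7513; denominator = 1 − 0.1513 = 0.8487
φ_{22} = -0.7513 / 0.8487 = -0.885

-0.885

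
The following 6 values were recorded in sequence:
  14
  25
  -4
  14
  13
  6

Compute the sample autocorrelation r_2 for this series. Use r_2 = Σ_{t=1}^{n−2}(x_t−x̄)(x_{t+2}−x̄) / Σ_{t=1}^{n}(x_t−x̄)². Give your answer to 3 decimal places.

-0.095

Mean x̄ = (14 + 25 − 4 + 14 + 13 + 6)/6 = 11.3333
Σ(x_t−x̄)(x_{t+2}−x̄) = (-40.8889) + (36.4444) + (-25.5556) + (-14.2222) = -44.2222
Denominator Σ(x_t−x̄)² = 467.3333
r_2 = -44.2222 / 467.3333 = -0.095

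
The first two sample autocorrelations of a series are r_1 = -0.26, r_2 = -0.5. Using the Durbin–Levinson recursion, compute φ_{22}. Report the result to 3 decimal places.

φ_{22} = (r_2 − r_1²) / (1 − r_1²)
r_1² = (-0.26)² = 0.0676
Numerator = -0.5 − 0.0676 = -0.5676; denominator = 1 − 0.0676 = 0.9324
φ_{22} = -0.5676 / 0.9324 = -0.609

-0.609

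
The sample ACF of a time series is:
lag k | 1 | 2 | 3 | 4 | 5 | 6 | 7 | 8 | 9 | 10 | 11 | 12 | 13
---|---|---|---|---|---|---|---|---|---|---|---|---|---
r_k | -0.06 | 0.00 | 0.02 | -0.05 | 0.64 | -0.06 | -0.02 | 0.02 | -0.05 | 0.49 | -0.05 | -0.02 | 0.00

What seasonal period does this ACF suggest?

The largest autocorrelation is r_5 = 0.64, with a weaker echo at lag 10 (0.49); the remaining lags stay at or below 0.02.
The dominant spike at lag 5 indicates a seasonal period of 5.

5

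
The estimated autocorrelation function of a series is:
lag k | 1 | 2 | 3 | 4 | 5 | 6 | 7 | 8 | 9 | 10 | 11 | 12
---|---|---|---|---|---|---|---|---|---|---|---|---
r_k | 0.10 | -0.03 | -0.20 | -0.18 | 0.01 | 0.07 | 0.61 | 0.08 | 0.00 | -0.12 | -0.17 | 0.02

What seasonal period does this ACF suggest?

7

The largest autocorrelation is r_7 = 0.61; the remaining lags stay at or below 0.10.
The dominant spike at lag 7 indicates a seasonal period of 7.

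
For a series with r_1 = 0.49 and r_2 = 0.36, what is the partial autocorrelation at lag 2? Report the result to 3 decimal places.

0.158

φ_{22} = (r_2 − r_1²) / (1 − r_1²)
r_1² = (0.49)² = 0.2401
Numerator = 0.36 − 0.2401 = 0.1199; denominator = 1 − 0.2401 = 0.7599
φ_{22} = 0.1199 / 0.7599 = 0.158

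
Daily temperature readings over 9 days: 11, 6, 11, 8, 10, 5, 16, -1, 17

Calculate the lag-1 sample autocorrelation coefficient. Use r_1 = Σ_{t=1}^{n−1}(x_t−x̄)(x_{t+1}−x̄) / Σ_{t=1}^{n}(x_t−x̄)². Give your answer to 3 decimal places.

-0.789

Mean x̄ = (11 + 6 + 11 + 8 + 10 + 5 + 16 − 1 + 17)/9 = 9.2222
Numerator Σ_{t=1}^{8}(x_t−x̄)(x_{t+1}−x̄) = -195.2716
Denominator Σ(x_t−x̄)² = 247.5556
r_1 = -195.2716 / 247.5556 = -0.789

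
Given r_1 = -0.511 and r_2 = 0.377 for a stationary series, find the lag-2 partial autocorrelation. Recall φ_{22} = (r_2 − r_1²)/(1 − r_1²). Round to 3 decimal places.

0.157

φ_{22} = (r_2 − r_1²) / (1 − r_1²)
r_1² = (-0.511)² = 0.261121
Numerator = 0.377 − 0.2611 = 0.1159; denominator = 1 − 0.2611 = 0.7389
φ_{22} = 0.1159 / 0.7389 = 0.157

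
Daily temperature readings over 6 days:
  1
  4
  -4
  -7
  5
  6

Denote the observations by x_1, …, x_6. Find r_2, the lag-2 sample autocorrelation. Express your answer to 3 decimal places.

-0.621

Mean x̄ = (1 + 4 − 4 − 7 + 5 + 6)/6 = 0.8333
Σ(x_t−x̄)(x_{t+2}−x̄) = (-0.8056) + (-24.8056) + (-20.1389) + (-40.4722) = -86.2222
Denominator Σ(x_t−x̄)² = 138.8333
r_2 = -86.2222 / 138.8333 = -0.621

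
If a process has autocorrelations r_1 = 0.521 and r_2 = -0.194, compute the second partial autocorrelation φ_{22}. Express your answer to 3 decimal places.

-0.639

φ_{22} = (r_2 − r_1²) / (1 − r_1²)
r_1² = (0.521)² = 0.271441
Numerator = -0.194 − 0.2714 = -0.4654; denominator = 1 − 0.2714 = 0.7286
φ_{22} = -0.4654 / 0.7286 = -0.639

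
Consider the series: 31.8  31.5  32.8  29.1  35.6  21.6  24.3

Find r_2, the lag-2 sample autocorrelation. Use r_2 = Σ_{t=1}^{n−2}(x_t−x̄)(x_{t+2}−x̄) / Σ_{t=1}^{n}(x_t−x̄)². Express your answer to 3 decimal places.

Mean x̄ = (31.8 + 31.5 + 32.8 + 29.1 + 35.6 + 21.6 + 24.3)/7 = 29.5286
Numerator Σ_{t=1}^{5}(x_t−x̄)(x_{t+2}−x̄) = -1.8988
Denominator Σ(x_t−x̄)² = 146.9943
r_2 = -1.8988 / 146.9943 = -0.013

-0.013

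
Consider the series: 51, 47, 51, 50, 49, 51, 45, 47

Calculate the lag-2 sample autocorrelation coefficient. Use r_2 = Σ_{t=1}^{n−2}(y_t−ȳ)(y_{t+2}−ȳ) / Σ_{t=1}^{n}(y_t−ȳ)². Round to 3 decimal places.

Mean ȳ = (51 + 47 + 51 + 50 + 49 + 51 + 45 + 47)/8 = 48.8750
Deviations from mean: 2.1250, -1.8750, 2.1250, 1.1250, 0.1250, 2.1250, -3.8750, -1.8750
Numerator Σ_{t=1}^{6}(y_t−ȳ)(y_{t+2}−ȳ) = 0.5938
Denominator Σ(y_t−ȳ)² = 36.8750
r_2 = 0.5938 / 36.8750 = 0.016

0.016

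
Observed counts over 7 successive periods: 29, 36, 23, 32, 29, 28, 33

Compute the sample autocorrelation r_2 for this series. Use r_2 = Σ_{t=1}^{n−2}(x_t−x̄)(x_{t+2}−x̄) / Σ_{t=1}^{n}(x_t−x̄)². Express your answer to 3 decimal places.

0.183

Mean x̄ = (29 + 36 + 23 + 32 + 29 + 28 + 33)/7 = 30.0000
Deviations from mean: -1.0000, 6.0000, -7.0000, 2.0000, -1.0000, -2.0000, 3.0000
Numerator Σ_{t=1}^{5}(x_t−x̄)(x_{t+2}−x̄) = 19.0000
Denominator Σ(x_t−x̄)² = 104.0000
r_2 = 19.0000 / 104.0000 = 0.183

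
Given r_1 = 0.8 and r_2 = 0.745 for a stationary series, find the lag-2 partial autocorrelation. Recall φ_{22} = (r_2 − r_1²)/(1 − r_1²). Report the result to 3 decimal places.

φ_{22} = (r_2 − r_1²) / (1 − r_1²)
r_1² = (0.8)² = 0.64
Numerator = 0.745 − 0.6400 = 0.1050; denominator = 1 − 0.6400 = 0.3600
φ_{22} = 0.1050 / 0.3600 = 0.292

0.292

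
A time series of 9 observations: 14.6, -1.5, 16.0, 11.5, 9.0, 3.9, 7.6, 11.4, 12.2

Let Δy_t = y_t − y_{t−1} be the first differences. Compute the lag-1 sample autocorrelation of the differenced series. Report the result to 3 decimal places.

-0.518

First differences Δy: -16.1, 17.5, -4.5, -2.5, -5.1, 3.7, 3.8, 0.8
Mean of differences = -0.3000
Numerator Σ(Δy_t−Δȳ)(Δy_{t+1}−Δȳ) = -334.4900
Denominator Σ(Δy_t−Δȳ)² = 646.0200
r_1(Δy) = -334.4900 / 646.0200 = -0.518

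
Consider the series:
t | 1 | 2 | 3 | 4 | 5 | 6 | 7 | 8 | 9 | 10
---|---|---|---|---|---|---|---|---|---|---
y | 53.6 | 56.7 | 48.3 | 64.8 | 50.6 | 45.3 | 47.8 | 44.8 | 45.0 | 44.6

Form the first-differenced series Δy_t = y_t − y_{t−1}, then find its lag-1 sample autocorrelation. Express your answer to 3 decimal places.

-0.608

First differences Δy: 3.1, -8.4, 16.5, -14.2, -5.3, 2.5, -3.0, 0.2, -0.4
Mean of differences = -1.0000
Numerator Σ(Δy_t−Δȳ)(Δy_{t+1}−Δȳ) = -357.8100
Denominator Σ(Δy_t−Δȳ)² = 588.6000
r_1(Δy) = -357.8100 / 588.6000 = -0.608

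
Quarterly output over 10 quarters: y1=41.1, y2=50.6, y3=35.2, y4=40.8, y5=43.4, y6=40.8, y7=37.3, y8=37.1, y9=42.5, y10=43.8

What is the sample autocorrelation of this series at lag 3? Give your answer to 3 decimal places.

0.030

Mean ȳ = (41.1 + 50.6 + 35.2 + 40.8 + 43.4 + 40.8 + 37.3 + 37.1 + 42.5 + 43.8)/10 = 41.2600
Numerator Σ_{t=1}^{7}(y_t−ȳ)(y_{t+3}−ȳ) = 5.1392
Denominator Σ(y_t−ȳ)² = 169.9640
r_3 = 5.1392 / 169.9640 = 0.030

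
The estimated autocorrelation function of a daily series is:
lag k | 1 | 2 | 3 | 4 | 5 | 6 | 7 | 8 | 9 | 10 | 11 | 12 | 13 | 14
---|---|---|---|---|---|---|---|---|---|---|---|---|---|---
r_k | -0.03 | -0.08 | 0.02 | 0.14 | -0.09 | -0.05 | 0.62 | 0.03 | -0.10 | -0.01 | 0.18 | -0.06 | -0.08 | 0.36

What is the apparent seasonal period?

The largest autocorrelation is r_7 = 0.62, with a weaker echo at lag 14 (0.36); the remaining lags stay at or below 0.18.
The dominant spike at lag 7 indicates a seasonal period of 7.

7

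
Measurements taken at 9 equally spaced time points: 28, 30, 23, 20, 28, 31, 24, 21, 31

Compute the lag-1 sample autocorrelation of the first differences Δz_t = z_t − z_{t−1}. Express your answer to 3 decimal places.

First differences Δz: 2, -7, -3, 8, 3, -7, -3, 10
Mean of differences = 0.3750
Numerator Σ(Δz_t−Δz̄)(Δz_{t+1}−Δz̄) = -19.7656
Denominator Σ(Δz_t−Δz̄)² = 291.8750
r_1(Δz) = -19.7656 / 291.8750 = -0.068

-0.068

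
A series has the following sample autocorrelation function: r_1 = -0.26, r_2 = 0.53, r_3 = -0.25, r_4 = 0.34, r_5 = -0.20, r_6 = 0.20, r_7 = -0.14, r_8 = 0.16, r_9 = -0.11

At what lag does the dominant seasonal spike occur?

2

The largest autocorrelation is r_2 = 0.53, with weaker echoes at lags 4 (0.34), 6 (0.20) and 8 (0.16); the remaining lags stay at or below -0.11.
The dominant spike at lag 2 indicates a seasonal period of 2.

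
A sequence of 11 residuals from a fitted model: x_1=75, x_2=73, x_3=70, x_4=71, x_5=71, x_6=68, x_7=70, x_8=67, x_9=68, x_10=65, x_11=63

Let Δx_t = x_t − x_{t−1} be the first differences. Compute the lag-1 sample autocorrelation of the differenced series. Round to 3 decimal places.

First differences Δx: -2, -3, 1, 0, -3, 2, -3, 1, -3, -2
Mean of differences = -1.2000
Numerator Σ(Δx_t−Δx̄)(Δx_{t+1}−Δx̄) = -20.0400
Denominator Σ(Δx_t−Δx̄)² = 35.6000
r_1(Δx) = -20.0400 / 35.6000 = -0.563

-0.563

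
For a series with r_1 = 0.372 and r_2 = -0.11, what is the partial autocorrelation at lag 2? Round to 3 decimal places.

-0.288

φ_{22} = (r_2 − r_1²) / (1 − r_1²)
r_1² = (0.372)² = 0.138384
Numerator = -0.11 − 0.1384 = -0.2484; denominator = 1 − 0.1384 = 0.8616
φ_{22} = -0.2484 / 0.8616 = -0.288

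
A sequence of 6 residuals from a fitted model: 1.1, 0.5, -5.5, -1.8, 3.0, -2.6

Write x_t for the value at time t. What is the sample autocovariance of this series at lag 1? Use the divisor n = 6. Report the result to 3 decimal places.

-1.606

Mean x̄ = (1.1 + 0.5 − 5.5 − 1.8 + 3.0 − 2.6)/6 = -0.8833
Deviations: 1.9833, 1.3833, -4.6167, -0.9167, 3.8833, -1.7167
Σ_{t=1}^{5}(x_t−x̄)(x_{t+1}−x̄) = -9.6369
γ_1 = -9.6369 / 6 = -1.606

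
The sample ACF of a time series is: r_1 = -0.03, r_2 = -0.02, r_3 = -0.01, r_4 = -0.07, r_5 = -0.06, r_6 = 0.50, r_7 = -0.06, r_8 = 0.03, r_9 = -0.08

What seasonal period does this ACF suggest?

6

The largest autocorrelation is r_6 = 0.50; the remaining lags stay at or below 0.03.
The dominant spike at lag 6 indicates a seasonal period of 6.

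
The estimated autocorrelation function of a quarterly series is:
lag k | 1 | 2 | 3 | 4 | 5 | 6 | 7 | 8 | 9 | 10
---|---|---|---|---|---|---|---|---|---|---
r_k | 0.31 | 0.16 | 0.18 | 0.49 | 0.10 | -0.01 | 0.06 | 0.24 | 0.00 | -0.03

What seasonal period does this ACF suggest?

The largest autocorrelation is r_4 = 0.49; the remaining lags stay at or below 0.31. The elevated value at lag 1 (0.31), dropping to 0.16 at lag 2, reflects decaying short-term dependence rather than seasonality.
The dominant spike at lag 4 indicates a seasonal period of 4.

4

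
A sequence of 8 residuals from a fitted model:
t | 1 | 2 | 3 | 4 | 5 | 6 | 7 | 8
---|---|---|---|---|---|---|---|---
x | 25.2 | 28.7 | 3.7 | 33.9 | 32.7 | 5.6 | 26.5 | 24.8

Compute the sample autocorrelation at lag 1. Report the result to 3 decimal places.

Mean x̄ = (25.2 + 28.7 + 3.7 + 33.9 + 32.7 + 5.6 + 26.5 + 24.8)/8 = 22.6375
Σ(x_t−x̄)(x_{t+1}−x̄) = (15.5352) + (-114.8086) + (-213.2836) + (113.3289) + (-171.4398) + (-65.8073) + (8.3527) = -428.1227
Denominator Σ(x_t−x̄)² = 939.9188
r_1 = -428.1227 / 939.9188 = -0.455

-0.455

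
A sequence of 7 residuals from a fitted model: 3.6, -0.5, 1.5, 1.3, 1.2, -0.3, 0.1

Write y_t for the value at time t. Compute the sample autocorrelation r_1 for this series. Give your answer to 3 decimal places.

Mean ȳ = (3.6 − 0.5 + 1.5 + 1.3 + 1.2 − 0.3 + 0.1)/7 = 0.9857
Σ(y_t−ȳ)(y_{t+1}−ȳ) = (-3.8841) + (-0.7641) + (0.1616) + (0.0673) + (-0.2755) + (1.1388) = -3.5559
Denominator Σ(y_t−ȳ)² = 11.8886
r_1 = -3.5559 / 11.8886 = -0.299

-0.299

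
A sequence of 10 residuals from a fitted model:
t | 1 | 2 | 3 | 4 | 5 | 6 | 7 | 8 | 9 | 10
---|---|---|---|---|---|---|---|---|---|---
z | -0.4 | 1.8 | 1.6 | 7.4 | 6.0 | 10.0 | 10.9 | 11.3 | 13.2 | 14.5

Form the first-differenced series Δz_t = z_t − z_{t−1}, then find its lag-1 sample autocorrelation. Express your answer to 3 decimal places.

-0.781

First differences Δz: 2.2, -0.2, 5.8, -1.4, 4.0, 0.9, 0.4, 1.9, 1.3
Mean of differences = 1.6556
Numerator Σ(Δz_t−Δz̄)(Δz_{t+1}−Δz̄) = -29.7442
Denominator Σ(Δz_t−Δz̄)² = 38.0822
r_1(Δz) = -29.7442 / 38.0822 = -0.781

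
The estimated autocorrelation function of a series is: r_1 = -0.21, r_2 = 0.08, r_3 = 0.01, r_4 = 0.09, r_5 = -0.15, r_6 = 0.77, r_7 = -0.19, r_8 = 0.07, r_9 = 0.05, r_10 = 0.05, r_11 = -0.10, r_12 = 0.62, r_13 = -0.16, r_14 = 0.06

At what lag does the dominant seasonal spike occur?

6

The largest autocorrelation is r_6 = 0.77, with a weaker echo at lag 12 (0.62); the remaining lags stay at or below 0.09.
The dominant spike at lag 6 indicates a seasonal period of 6.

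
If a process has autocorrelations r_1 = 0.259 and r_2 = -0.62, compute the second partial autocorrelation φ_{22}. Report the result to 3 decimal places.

φ_{22} = (r_2 − r_1²) / (1 − r_1²)
r_1² = (0.259)² = 0.067081
Numerator = -0.62 − 0.0671 = -0.6871; denominator = 1 − 0.0671 = 0.9329
φ_{22} = -0.6871 / 0.9329 = -0.736

-0.736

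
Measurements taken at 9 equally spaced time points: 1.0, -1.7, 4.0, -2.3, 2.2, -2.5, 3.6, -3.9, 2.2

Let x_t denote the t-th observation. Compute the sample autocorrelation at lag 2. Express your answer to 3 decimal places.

0.678

Mean x̄ = (1.0 − 1.7 + 4.0 − 2.3 + 2.2 − 2.5 + 3.6 − 3.9 + 2.2)/9 = 0.2889
Numerator Σ_{t=1}^{7}(x_t−x̄)(x_{t+2}−x̄) = 46.4386
Denominator Σ(x_t−x̄)² = 68.5289
r_2 = 46.4386 / 68.5289 = 0.678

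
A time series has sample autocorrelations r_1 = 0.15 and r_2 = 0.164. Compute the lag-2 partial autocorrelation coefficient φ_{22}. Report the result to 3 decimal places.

φ_{22} = (r_2 − r_1²) / (1 − r_1²)
r_1² = (0.15)² = 0.0225
Numerator = 0.164 − 0.0225 = 0.1415; denominator = 1 − 0.0225 = 0.9775
φ_{22} = 0.1415 / 0.9775 = 0.145

0.145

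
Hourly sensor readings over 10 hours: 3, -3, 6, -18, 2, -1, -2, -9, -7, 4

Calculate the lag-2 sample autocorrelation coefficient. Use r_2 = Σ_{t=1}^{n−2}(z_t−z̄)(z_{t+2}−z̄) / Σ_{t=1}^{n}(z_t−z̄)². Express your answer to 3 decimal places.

Mean z̄ = (3 − 3 + 6 − 18 + 2 − 1 − 2 − 9 − 7 + 4)/10 = -2.5000
Numerator Σ_{t=1}^{8}(z_t−z̄)(z_{t+2}−z̄) = 17.5000
Denominator Σ(z_t−z̄)² = 470.5000
r_2 = 17.5000 / 470.5000 = 0.037

0.037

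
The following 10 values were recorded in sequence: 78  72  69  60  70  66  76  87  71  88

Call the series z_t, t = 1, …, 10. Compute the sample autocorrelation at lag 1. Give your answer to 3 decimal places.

Mean z̄ = (78 + 72 + 69 + 60 + 70 + 66 + 76 + 87 + 71 + 88)/10 = 73.7000
Numerator Σ_{t=1}^{9}(z_t−z̄)(z_{t+1}−z̄) = 82.6100
Denominator Σ(z_t−z̄)² = 698.1000
r_1 = 82.6100 / 698.1000 = 0.118

0.118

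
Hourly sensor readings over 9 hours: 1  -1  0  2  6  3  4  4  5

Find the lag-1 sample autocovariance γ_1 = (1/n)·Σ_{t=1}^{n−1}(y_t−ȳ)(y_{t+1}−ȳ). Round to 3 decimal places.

Mean ȳ = (1 − 1 + 0 + 2 + 6 + 3 + 4 + 4 + 5)/9 = 2.6667
Σ_{t=1}^{8}(y_t−ȳ)(y_{t+1}−ȳ) = 21.8889
γ_1 = 21.8889 / 9 = 2.432

2.432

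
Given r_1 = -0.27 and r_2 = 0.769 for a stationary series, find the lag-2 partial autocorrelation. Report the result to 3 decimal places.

φ_{22} = (r_2 − r_1²) / (1 − r_1²)
r_1² = (-0.27)² = 0.0729
Numerator = 0.769 − 0.0729 = 0.6961; denominator = 1 − 0.0729 = 0.9271
φ_{22} = 0.6961 / 0.9271 = 0.751

0.751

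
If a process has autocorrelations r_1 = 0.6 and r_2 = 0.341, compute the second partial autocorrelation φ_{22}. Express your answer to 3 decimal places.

φ_{22} = (r_2 − r_1²) / (1 − r_1²)
r_1² = (0.6)² = 0.36
Numerator = 0.341 − 0.3600 = -0.0190; denominator = 1 − 0.3600 = 0.6400
φ_{22} = -0.0190 / 0.6400 = -0.030

-0.030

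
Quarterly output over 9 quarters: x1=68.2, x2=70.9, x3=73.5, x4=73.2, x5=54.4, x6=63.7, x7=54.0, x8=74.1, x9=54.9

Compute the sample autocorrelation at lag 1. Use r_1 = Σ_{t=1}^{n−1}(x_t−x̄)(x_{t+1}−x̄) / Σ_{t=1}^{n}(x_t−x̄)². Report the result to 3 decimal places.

-0.189

Mean x̄ = (68.2 + 70.9 + 73.5 + 73.2 + 54.4 + 63.7 + 54.0 + 74.1 + 54.9)/9 = 65.2111
Numerator Σ_{t=1}^{8}(x_t−x̄)(x_{t+1}−x̄) = -114.0223
Denominator Σ(x_t−x̄)² = 604.0089
r_1 = -114.0223 / 604.0089 = -0.189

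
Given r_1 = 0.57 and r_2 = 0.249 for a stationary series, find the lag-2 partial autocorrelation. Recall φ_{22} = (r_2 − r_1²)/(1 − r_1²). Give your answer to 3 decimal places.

-0.112

φ_{22} = (r_2 − r_1²) / (1 − r_1²)
r_1² = (0.57)² = 0.3249
Numerator = 0.249 − 0.3249 = -0.0759; denominator = 1 − 0.3249 = 0.6751
φ_{22} = -0.0759 / 0.6751 = -0.112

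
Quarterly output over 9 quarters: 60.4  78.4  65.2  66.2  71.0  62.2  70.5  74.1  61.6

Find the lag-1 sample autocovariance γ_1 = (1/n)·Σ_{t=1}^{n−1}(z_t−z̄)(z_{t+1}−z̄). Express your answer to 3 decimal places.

-17.910

Mean z̄ = (60.4 + 78.4 + 65.2 + 66.2 + 71.0 + 62.2 + 70.5 + 74.1 + 61.6)/9 = 67.7333
Σ_{t=1}^{8}(z_t−z̄)(z_{t+1}−z̄) = -161.1878
γ_1 = -161.1878 / 9 = -17.910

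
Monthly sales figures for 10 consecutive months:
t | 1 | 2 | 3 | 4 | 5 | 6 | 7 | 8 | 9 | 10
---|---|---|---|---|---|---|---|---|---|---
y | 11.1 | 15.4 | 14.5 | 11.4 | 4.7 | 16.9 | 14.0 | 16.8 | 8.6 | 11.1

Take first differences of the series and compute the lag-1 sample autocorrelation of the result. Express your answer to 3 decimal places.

First differences Δy: 4.3, -0.9, -3.1, -6.7, 12.2, -2.9, 2.8, -8.2, 2.5
Mean of differences = 0.0000
Numerator Σ(Δy_t−Δȳ)(Δy_{t+1}−Δȳ) = -149.0100
Denominator Σ(Δy_t−Δȳ)² = 312.3800
r_1(Δy) = -149.0100 / 312.3800 = -0.477

-0.477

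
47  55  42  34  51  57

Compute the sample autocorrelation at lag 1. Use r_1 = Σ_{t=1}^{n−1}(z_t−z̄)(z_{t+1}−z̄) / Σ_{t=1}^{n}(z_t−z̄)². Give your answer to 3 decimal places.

0.045

Mean z̄ = (47 + 55 + 42 + 34 + 51 + 57)/6 = 47.6667
Deviations from mean: -0.6667, 7.3333, -5.6667, -13.6667, 3.3333, 9.3333
Σ(z_t−z̄)(z_{t+1}−z̄) = (-4.8889) + (-41.5556) + (77.4444) + (-45.5556) + (31.1111) = 16.5556
Denominator Σ(z_t−z̄)² = 371.3333
r_1 = 16.5556 / 371.3333 = 0.045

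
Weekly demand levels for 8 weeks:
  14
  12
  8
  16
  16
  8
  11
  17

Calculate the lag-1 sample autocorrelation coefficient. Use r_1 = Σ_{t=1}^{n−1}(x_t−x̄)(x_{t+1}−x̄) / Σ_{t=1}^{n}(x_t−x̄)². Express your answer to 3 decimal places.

-0.188

Mean x̄ = (14 + 12 + 8 + 16 + 16 + 8 + 11 + 17)/8 = 12.7500
Deviations from mean: 1.2500, -0.7500, -4.7500, 3.2500, 3.2500, -4.7500, -1.7500, 4.2500
Σ(x_t−x̄)(x_{t+1}−x̄) = (-0.9375) + (3.5625) + (-15.4375) + (10.5625) + (-15.4375) + (8.3125) + (-7.4375) = -16.8125
Denominator Σ(x_t−x̄)² = 89.5000
r_1 = -16.8125 / 89.5000 = -0.188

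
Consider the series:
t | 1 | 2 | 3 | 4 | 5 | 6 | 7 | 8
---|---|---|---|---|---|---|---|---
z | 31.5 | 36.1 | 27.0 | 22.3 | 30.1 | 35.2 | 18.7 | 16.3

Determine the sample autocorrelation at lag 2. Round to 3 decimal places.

Mean z̄ = (31.5 + 36.1 + 27.0 + 22.3 + 30.1 + 35.2 + 18.7 + 16.3)/8 = 27.1500
Deviations from mean: 4.3500, 8.9500, -0.1500, -4.8500, 2.9500, 8.0500, -8.4500, -10.8500
Numerator Σ_{t=1}^{6}(z_t−z̄)(z_{t+2}−z̄) = -195.8150
Denominator Σ(z_t−z̄)² = 385.2000
r_2 = -195.8150 / 385.2000 = -0.508

-0.508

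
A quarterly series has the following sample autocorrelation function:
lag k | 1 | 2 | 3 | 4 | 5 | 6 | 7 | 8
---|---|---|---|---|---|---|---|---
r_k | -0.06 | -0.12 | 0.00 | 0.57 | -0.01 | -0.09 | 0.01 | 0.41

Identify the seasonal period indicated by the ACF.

The largest autocorrelation is r_4 = 0.57, with a weaker echo at lag 8 (0.41); the remaining lags stay at or below 0.01.
The dominant spike at lag 4 indicates a seasonal period of 4.

4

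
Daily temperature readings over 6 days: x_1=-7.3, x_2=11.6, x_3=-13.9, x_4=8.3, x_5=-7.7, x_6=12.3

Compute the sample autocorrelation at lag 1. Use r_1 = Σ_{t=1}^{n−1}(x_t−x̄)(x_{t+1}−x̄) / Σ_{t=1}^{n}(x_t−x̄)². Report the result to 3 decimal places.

-0.788

Mean x̄ = (-7.3 + 11.6 − 13.9 + 8.3 − 7.7 + 12.3)/6 = 0.5500
Deviations from mean: -7.8500, 11.0500, -14.4500, 7.7500, -8.2500, 11.7500
Σ(x_t−x̄)(x_{t+1}−x̄) = (-86.7425) + (-159.6725) + (-111.9875) + (-63.9375) + (-96.9375) = -519.2775
Denominator Σ(x_t−x̄)² = 658.7150
r_1 = -519.2775 / 658.7150 = -0.788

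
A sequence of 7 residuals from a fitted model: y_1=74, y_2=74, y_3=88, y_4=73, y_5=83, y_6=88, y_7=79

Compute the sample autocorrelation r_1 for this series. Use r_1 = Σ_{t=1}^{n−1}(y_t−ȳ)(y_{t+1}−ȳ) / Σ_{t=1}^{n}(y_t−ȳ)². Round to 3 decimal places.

Mean ȳ = (74 + 74 + 88 + 73 + 83 + 88 + 79)/7 = 79.8571
Deviations from mean: -5.8571, -5.8571, 8.1429, -6.8571, 3.1429, 8.1429, -0.8571
Numerator Σ_{t=1}^{6}(y_t−ȳ)(y_{t+1}−ȳ) = -72.1633
Denominator Σ(y_t−ȳ)² = 258.8571
r_1 = -72.1633 / 258.8571 = -0.279

-0.279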